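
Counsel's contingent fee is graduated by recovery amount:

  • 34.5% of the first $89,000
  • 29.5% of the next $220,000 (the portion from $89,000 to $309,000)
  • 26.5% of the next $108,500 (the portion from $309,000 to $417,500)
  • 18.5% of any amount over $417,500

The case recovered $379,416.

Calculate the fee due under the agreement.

First $89,000 at 34.5% = $30,705.00
Next $220,000 at 29.5% = $64,900.00
Remaining $70,416 at 26.5% = $18,660.24
Fee: $30,705.00 + $64,900.00 + $18,660.24 = $114,265.24

$114,265.24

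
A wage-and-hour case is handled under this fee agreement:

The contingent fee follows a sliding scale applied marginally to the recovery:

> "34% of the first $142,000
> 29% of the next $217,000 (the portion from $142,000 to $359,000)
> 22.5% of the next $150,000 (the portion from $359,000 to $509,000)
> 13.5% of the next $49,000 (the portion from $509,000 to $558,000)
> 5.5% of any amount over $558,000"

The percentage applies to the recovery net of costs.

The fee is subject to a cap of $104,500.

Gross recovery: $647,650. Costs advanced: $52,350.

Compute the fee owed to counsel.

$104,500.00

Fee base (net of costs): $647,650 − $52,350 = $595,300
First $142,000 at 34% = $48,280.00
Next $217,000 at 29% = $62,930.00
Next $150,000 at 22.5% = $33,750.00
Next $49,000 at 13.5% = $6,615.00
Remaining $37,300 at 5.5% = $2,051.50
Fee: $48,280.00 + $62,930.00 + $33,750.00 + $6,615.00 + $2,051.50 = $153,626.50
$153,626.50 exceeds the $104,500 cap, so the fee is capped at $104,500.00.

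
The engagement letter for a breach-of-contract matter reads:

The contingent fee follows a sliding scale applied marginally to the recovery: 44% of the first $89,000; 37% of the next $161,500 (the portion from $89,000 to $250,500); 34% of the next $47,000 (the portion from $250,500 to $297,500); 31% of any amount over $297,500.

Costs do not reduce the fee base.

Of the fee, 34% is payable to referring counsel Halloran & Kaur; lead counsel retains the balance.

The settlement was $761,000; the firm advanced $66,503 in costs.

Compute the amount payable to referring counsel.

$87,917.20

Fee base is the gross recovery, $761,000; costs are reimbursed separately.
First $89,000 at 44% = $39,160.00
Next $161,500 at 37% = $59,755.00
Next $47,000 at 34% = $15,980.00
Remaining $463,500 at 31% = $143,685.00
Fee: $39,160.00 + $59,755.00 + $15,980.00 + $143,685.00 = $258,580.00
Referral share: 34% of $258,580.00 = $87,917.20; lead counsel retains $258,580.00 − $87,917.20 = $170,662.80.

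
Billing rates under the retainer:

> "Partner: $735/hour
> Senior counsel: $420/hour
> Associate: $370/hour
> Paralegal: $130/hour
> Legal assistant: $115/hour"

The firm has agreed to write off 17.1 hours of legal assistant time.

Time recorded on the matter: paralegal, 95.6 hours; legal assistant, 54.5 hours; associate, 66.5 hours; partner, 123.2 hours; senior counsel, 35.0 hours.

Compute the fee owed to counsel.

$146,586.00

Partner: 123.2 × $735 = $90,552.00
Senior counsel: 35.0 × $420 = $14,700.00
Associate: 66.5 × $370 = $24,605.00
Paralegal: 95.6 × $130 = $12,428.00
Legal assistant: 54.5 × $115 = $6,267.50
Subtotal: $148,552.50
Write-off: 17.1 × $115 = $1,966.50
Total: $148,552.50 − $1,966.50 = $146,586.00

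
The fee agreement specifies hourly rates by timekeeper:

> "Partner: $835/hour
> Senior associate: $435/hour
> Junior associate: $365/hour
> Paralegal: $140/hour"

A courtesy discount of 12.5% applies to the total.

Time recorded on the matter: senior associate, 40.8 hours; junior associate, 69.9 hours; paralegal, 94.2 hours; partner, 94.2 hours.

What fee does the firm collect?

Partner: 94.2 × $835 = $78,657.00
Senior associate: 40.8 × $435 = $17,748.00
Junior associate: 69.9 × $365 = $25,513.50
Paralegal: 94.2 × $140 = $13,188.00
Subtotal: $135,106.50
Less 12.5% discount: −$16,888.31
Total: $135,106.50 − $16,888.31 = $118,218.19

$118,218.19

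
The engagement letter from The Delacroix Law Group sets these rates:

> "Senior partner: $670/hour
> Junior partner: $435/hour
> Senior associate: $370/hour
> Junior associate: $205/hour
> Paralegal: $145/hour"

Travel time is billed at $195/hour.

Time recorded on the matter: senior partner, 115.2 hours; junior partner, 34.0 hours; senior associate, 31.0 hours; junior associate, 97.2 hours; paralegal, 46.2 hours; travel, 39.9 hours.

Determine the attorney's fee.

Senior partner: 115.2 × $670 = $77,184.00
Junior partner: 34.0 × $435 = $14,790.00
Senior associate: 31.0 × $370 = $11,470.00
Junior associate: 97.2 × $205 = $19,926.00
Paralegal: 46.2 × $145 = $6,699.00
Subtotal: $77,184.00 + $14,790.00 + $11,470.00 + $19,926.00 + $6,699.00 = $130,069.00
Travel: 39.9 × $195 = $7,780.50
Total: $130,069.00 + $7,780.50 = $137,849.50

$137,849.50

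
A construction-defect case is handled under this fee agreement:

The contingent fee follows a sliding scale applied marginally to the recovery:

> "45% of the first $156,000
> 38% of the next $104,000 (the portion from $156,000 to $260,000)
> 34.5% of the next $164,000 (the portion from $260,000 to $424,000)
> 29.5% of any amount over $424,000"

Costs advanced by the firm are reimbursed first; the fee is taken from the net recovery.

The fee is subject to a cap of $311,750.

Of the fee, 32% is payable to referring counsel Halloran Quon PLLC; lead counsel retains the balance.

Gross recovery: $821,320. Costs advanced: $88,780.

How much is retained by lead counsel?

Fee base (net of costs): $821,320 − $88,780 = $732,540
First $156,000 at 45% = $70,200.00
Next $104,000 at 38% = $39,520.00
Next $164,000 at 34.5% = $56,580.00
Remaining $308,540 at 29.5% = $91,019.30
Fee: $70,200.00 + $39,520.00 + $56,580.00 + $91,019.30 = $257,319.30
$257,319.30 is under the $311,750 cap.
Referral share: 32% of $257,319.30 = $82,342.18; lead counsel retains $257,319.30 − $82,342.18 = $174,977.12.

$174,977.12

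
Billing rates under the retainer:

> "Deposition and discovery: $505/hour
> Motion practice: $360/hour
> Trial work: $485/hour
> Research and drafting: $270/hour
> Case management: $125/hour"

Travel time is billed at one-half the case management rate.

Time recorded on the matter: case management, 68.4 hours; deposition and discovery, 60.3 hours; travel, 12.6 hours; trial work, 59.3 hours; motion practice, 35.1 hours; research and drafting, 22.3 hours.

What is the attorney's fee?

$87,206.50

Deposition and discovery: 60.3 × $505 = $30,451.50
Motion practice: 35.1 × $360 = $12,636.00
Trial work: 59.3 × $485 = $28,760.50
Research and drafting: 22.3 × $270 = $6,021.00
Case management: 68.4 × $125 = $8,550.00
Subtotal: $30,451.50 + $12,636.00 + $28,760.50 + $6,021.00 + $8,550.00 = $86,419.00
Travel: 12.6 × ($125 ÷ 2) = 12.6 × $62.50 = $787.50
Total: $86,419.00 + $787.50 = $87,206.50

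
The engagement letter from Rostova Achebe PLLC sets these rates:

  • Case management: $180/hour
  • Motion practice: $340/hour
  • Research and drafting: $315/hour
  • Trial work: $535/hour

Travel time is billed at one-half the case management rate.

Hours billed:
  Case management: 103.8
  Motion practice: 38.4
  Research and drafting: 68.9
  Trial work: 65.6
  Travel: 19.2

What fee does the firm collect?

Case management: 103.8 × $180 = $18,684.00
Motion practice: 38.4 × $340 = $13,056.00
Research and drafting: 68.9 × $315 = $21,703.50
Trial work: 65.6 × $535 = $35,096.00
Subtotal: $18,684.00 + $13,056.00 + $21,703.50 + $35,096.00 = $88,539.50
Travel: 19.2 × ($180 ÷ 2) = 19.2 × $90.00 = $1,728.00
Total: $88,539.50 + $1,728.00 = $90,267.50

$90,267.50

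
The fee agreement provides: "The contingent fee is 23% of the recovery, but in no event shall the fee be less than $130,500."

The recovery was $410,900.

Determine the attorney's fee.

$130,500.00

23% of $410,900 = $94,507.00
That is below the $130,500 minimum, so the minimum applies.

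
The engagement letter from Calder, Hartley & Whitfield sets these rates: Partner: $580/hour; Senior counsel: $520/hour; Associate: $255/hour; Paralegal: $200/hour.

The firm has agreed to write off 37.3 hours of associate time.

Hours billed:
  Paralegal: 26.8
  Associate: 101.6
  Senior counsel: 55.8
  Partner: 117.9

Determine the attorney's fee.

Partner: 117.9 × $580 = $68,382.00
Senior counsel: 55.8 × $520 = $29,016.00
Associate: 101.6 × $255 = $25,908.00
Paralegal: 26.8 × $200 = $5,360.00
Subtotal: $128,666.00
Write-off: 37.3 × $255 = $9,511.50
Total: $128,666.00 − $9,511.50 = $119,154.50

$119,154.50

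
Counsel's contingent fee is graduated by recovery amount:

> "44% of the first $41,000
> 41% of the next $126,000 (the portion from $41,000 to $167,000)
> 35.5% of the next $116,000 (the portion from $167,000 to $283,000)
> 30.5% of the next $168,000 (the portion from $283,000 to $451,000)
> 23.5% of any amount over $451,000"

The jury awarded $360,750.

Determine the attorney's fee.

$134,593.75

First $41,000 at 44% = $18,040.00
Next $126,000 at 41% = $51,660.00
Next $116,000 at 35.5% = $41,180.00
Remaining $77,750 at 30.5% = $23,713.75
Fee: $18,040.00 + $51,660.00 + $41,180.00 + $23,713.75 = $134,593.75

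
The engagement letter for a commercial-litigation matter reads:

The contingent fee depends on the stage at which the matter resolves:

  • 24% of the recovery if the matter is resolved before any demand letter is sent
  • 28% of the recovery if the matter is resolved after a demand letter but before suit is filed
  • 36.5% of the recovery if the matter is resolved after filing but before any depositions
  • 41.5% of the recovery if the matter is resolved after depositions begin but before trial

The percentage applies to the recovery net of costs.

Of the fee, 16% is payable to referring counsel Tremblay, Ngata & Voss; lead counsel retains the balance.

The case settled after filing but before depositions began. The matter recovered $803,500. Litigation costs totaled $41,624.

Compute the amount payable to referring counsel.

Fee base (net of costs): $803,500 − $41,624 = $761,876
The matter settled after filing but before depositions began, so the 36.5% rate applies.
$761,876 × 36.5% = $278,084.74
Referral share: 16% of $278,084.74 = $44,493.56; lead counsel retains $278,084.74 − $44,493.56 = $233,591.18.

$44,493.56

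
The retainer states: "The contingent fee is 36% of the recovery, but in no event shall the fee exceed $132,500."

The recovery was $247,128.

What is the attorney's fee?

36% of $247,128 = $88,966.08
That is under the $132,500 cap.

$88,966.08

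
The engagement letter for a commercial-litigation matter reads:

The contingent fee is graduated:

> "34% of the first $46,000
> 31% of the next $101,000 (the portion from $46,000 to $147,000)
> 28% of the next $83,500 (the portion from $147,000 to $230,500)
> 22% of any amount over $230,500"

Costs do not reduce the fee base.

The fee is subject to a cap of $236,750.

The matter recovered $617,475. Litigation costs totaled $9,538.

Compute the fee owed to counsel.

$155,464.50

Fee base is the gross recovery, $617,475; costs are reimbursed separately.
First $46,000 at 34% = $15,640.00
Next $101,000 at 31% = $31,310.00
Next $83,500 at 28% = $23,380.00
Remaining $386,975 at 22% = $85,134.50
Fee: $15,640.00 + $31,310.00 + $23,380.00 + $85,134.50 = $155,464.50
$155,464.50 is under the $236,750 cap.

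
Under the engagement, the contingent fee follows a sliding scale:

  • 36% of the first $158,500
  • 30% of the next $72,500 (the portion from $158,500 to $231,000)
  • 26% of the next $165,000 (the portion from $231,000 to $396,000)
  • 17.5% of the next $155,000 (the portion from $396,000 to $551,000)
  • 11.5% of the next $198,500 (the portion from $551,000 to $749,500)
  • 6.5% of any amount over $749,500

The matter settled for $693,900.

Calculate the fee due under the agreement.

First $158,500 at 36% = $57,060.00
Next $72,500 at 30% = $21,750.00
Next $165,000 at 26% = $42,900.00
Next $155,000 at 17.5% = $27,125.00
Remaining $142,900 at 11.5% = $16,433.50
Fee: $57,060.00 + $21,750.00 + $42,900.00 + $27,125.00 + $16,433.50 = $165,268.50

$165,268.50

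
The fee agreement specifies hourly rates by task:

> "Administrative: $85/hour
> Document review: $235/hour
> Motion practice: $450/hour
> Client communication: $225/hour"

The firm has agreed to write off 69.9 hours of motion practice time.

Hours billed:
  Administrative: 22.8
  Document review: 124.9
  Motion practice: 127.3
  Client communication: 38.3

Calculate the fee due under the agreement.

Administrative: 22.8 × $85 = $1,938.00
Document review: 124.9 × $235 = $29,351.50
Motion practice: 127.3 × $450 = $57,285.00
Client communication: 38.3 × $225 = $8,617.50
Subtotal: $97,192.00
Write-off: 69.9 × $450 = $31,455.00
Total: $97,192.00 − $31,455.00 = $65,737.00

$65,737.00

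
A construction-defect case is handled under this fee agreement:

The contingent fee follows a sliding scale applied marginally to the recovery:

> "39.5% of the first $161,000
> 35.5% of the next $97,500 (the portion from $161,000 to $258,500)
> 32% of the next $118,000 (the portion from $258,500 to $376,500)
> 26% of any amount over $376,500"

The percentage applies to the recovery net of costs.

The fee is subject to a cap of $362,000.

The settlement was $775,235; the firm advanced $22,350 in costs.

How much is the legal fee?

Fee base (net of costs): $775,235 − $22,350 = $752,885
First $161,000 at 39.5% = $63,595.00
Next $97,500 at 35.5% = $34,612.50
Next $118,000 at 32% = $37,760.00
Remaining $376,385 at 26% = $97,860.10
Fee: $63,595.00 + $34,612.50 + $37,760.00 + $97,860.10 = $233,827.60
$233,827.60 is under the $362,000 cap.

$233,827.60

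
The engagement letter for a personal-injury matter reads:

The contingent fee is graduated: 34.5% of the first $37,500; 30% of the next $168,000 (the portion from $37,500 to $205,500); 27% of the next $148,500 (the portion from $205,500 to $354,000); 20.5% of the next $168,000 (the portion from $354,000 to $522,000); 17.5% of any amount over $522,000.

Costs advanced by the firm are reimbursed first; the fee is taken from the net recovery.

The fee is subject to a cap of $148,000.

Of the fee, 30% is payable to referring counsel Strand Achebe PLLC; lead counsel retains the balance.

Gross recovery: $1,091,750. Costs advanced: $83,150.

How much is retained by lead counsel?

Fee base (net of costs): $1,091,750 − $83,150 = $1,008,600
First $37,500 at 34.5% = $12,937.50
Next $168,000 at 30% = $50,400.00
Next $148,500 at 27% = $40,095.00
Next $168,000 at 20.5% = $34,440.00
Remaining $486,600 at 17.5% = $85,155.00
Fee: $12,937.50 + $50,400.00 + $40,095.00 + $34,440.00 + $85,155.00 = $223,027.50
$223,027.50 exceeds the $148,000 cap, so the fee is capped at $148,000.00.
Referral share: 30% of $148,000.00 = $44,400.00; lead counsel retains $148,000.00 − $44,400.00 = $103,600.00.

$103,600.00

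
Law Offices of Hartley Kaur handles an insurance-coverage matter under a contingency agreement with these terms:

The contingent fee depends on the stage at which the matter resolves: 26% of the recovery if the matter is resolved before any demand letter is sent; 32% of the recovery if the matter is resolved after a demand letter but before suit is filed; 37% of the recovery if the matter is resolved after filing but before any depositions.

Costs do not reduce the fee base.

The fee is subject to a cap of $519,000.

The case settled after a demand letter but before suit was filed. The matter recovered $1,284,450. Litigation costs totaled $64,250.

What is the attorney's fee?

Fee base is the gross recovery, $1,284,450; costs are reimbursed separately.
The matter settled after a demand letter but before suit was filed, so the 32% rate applies.
$1,284,450 × 32% = $411,024.00
$411,024.00 is under the $519,000 cap.

$411,024.00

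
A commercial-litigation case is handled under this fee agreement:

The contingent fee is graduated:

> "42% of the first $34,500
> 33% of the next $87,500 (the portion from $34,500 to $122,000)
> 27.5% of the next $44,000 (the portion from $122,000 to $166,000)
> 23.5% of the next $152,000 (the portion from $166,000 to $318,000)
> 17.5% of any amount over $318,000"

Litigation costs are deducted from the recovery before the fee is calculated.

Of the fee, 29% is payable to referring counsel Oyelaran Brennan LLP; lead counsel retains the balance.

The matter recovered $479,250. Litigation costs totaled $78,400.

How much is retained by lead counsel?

Fee base (net of costs): $479,250 − $78,400 = $400,850
First $34,500 at 42% = $14,490.00
Next $87,500 at 33% = $28,875.00
Next $44,000 at 27.5% = $12,100.00
Next $152,000 at 23.5% = $35,720.00
Remaining $82,850 at 17.5% = $14,498.75
Fee: $14,490.00 + $28,875.00 + $12,100.00 + $35,720.00 + $14,498.75 = $105,683.75
Referral share: 29% of $105,683.75 = $30,648.29; lead counsel retains $105,683.75 − $30,648.29 = $75,035.46.

$75,035.46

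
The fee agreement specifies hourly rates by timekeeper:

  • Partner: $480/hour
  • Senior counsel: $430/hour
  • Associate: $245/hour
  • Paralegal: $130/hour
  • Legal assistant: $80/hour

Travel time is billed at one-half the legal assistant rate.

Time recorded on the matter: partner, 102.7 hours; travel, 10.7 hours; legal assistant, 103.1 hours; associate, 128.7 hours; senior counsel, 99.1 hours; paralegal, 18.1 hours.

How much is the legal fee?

$134,469.50

Partner: 102.7 × $480 = $49,296.00
Senior counsel: 99.1 × $430 = $42,613.00
Associate: 128.7 × $245 = $31,531.50
Paralegal: 18.1 × $130 = $2,353.00
Legal assistant: 103.1 × $80 = $8,248.00
Subtotal: $49,296.00 + $42,613.00 + $31,531.50 + $2,353.00 + $8,248.00 = $134,041.50
Travel: 10.7 × ($80 ÷ 2) = 10.7 × $40.00 = $428.00
Total: $134,041.50 + $428.00 = $134,469.50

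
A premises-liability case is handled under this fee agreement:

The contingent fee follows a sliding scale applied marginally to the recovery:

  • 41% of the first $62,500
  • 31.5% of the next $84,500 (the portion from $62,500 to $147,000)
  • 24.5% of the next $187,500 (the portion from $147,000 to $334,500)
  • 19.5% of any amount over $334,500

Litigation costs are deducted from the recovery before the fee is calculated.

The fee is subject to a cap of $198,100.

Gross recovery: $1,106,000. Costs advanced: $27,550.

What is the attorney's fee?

Fee base (net of costs): $1,106,000 − $27,550 = $1,078,450
First $62,500 at 41% = $25,625.00
Next $84,500 at 31.5% = $26,617.50
Next $187,500 at 24.5% = $45,937.50
Remaining $743,950 at 19.5% = $145,070.25
Fee: $25,625.00 + $26,617.50 + $45,937.50 + $145,070.25 = $243,250.25
$243,250.25 exceeds the $198,100 cap, so the fee is capped at $198,100.00.

$198,100.00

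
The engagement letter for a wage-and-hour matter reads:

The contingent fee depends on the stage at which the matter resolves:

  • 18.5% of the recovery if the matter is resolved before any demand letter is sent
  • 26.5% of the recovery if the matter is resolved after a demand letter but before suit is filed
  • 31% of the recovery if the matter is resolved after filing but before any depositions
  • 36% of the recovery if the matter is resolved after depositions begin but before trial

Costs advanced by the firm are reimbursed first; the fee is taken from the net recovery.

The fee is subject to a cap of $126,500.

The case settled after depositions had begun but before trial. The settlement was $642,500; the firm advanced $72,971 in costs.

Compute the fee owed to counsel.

$126,500.00

Fee base (net of costs): $642,500 − $72,971 = $569,529
The matter settled after depositions had begun but before trial, so the 36% rate applies.
$569,529 × 36% = $205,030.44
$205,030.44 exceeds the $126,500 cap, so the fee is capped at $126,500.00.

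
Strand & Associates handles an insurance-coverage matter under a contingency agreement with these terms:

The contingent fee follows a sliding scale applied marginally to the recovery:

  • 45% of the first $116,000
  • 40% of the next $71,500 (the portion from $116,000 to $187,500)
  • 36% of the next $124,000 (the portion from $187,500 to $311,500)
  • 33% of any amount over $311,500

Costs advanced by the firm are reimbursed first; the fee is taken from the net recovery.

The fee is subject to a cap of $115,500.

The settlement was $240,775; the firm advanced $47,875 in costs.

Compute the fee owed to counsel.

$82,744.00

Fee base (net of costs): $240,775 − $47,875 = $192,900
First $116,000 at 45% = $52,200.00
Next $71,500 at 40% = $28,600.00
Remaining $5,400 at 36% = $1,944.00
Fee: $52,200.00 + $28,600.00 + $1,944.00 = $82,744.00
$82,744.00 is under the $115,500 cap.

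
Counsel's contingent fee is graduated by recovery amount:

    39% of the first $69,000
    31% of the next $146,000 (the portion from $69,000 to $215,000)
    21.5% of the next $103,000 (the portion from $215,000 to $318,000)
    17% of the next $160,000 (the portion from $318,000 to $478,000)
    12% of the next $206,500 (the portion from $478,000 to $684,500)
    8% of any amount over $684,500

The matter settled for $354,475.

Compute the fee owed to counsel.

$100,515.75

First $69,000 at 39% = $26,910.00
Next $146,000 at 31% = $45,260.00
Next $103,000 at 21.5% = $22,145.00
Remaining $36,475 at 17% = $6,200.75
Fee: $26,910.00 + $45,260.00 + $22,145.00 + $6,200.75 = $100,515.75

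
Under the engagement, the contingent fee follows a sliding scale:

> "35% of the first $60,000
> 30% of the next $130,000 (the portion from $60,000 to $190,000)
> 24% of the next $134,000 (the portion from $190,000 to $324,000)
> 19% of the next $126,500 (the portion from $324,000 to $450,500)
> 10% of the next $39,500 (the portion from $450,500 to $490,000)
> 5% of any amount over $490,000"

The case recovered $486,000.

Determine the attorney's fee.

First $60,000 at 35% = $21,000.00
Next $130,000 at 30% = $39,000.00
Next $134,000 at 24% = $32,160.00
Next $126,500 at 19% = $24,035.00
Remaining $35,500 at 10% = $3,550.00
Fee: $21,000.00 + $39,000.00 + $32,160.00 + $24,035.00 + $3,550.00 = $119,745.00

$119,745.00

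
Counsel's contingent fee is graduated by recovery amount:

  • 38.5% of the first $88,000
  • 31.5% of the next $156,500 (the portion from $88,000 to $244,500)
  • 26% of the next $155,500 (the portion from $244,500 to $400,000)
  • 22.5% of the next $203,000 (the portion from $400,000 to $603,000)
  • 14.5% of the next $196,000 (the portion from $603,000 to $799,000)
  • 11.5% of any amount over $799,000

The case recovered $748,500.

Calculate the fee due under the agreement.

First $88,000 at 38.5% = $33,880.00
Next $156,500 at 31.5% = $49,297.50
Next $155,500 at 26% = $40,430.00
Next $203,000 at 22.5% = $45,675.00
Remaining $145,500 at 14.5% = $21,097.50
Fee: $33,880.00 + $49,297.50 + $40,430.00 + $45,675.00 + $21,097.50 = $190,380.00

$190,380.00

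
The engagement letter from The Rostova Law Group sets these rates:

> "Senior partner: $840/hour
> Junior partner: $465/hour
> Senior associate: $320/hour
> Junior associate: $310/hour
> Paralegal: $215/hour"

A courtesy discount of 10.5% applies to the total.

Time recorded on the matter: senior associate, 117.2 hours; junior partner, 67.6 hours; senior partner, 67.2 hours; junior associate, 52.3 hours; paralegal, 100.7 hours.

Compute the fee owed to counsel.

Senior partner: 67.2 × $840 = $56,448.00
Junior partner: 67.6 × $465 = $31,434.00
Senior associate: 117.2 × $320 = $37,504.00
Junior associate: 52.3 × $310 = $16,213.00
Paralegal: 100.7 × $215 = $21,650.50
Subtotal: $163,249.50
Less 10.5% discount: −$17,141.20
Total: $163,249.50 − $17,141.20 = $146,108.30

$146,108.30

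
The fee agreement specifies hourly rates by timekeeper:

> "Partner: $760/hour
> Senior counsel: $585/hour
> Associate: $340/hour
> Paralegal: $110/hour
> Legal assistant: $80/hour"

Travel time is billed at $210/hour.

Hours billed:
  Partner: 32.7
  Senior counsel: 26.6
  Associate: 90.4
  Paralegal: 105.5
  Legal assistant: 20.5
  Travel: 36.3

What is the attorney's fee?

$92,017.00

Partner: 32.7 × $760 = $24,852.00
Senior counsel: 26.6 × $585 = $15,561.00
Associate: 90.4 × $340 = $30,736.00
Paralegal: 105.5 × $110 = $11,605.00
Legal assistant: 20.5 × $80 = $1,640.00
Subtotal: $24,852.00 + $15,561.00 + $30,736.00 + $11,605.00 + $1,640.00 = $84,394.00
Travel: 36.3 × $210 = $7,623.00
Total: $84,394.00 + $7,623.00 = $92,017.00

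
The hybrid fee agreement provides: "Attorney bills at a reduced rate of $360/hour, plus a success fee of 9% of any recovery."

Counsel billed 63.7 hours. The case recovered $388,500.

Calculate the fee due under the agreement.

$57,897.00

Hourly: 63.7 × $360 = $22,932.00
Success fee: 9% of $388,500 = $34,965.00
Total: $22,932.00 + $34,965.00 = $57,897.00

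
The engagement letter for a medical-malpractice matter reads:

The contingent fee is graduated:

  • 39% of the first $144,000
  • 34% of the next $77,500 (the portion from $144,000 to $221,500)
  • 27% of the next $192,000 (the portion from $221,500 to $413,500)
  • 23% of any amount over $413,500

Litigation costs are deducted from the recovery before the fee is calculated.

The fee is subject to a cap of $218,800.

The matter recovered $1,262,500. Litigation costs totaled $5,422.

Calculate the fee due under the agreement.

$218,800.00

Fee base (net of costs): $1,262,500 − $5,422 = $1,257,078
First $144,000 at 39% = $56,160.00
Next $77,500 at 34% = $26,350.00
Next $192,000 at 27% = $51,840.00
Remaining $843,578 at 23% = $194,022.94
Fee: $56,160.00 + $26,350.00 + $51,840.00 + $194,022.94 = $328,372.94
$328,372.94 exceeds the $218,800 cap, so the fee is capped at $218,800.00.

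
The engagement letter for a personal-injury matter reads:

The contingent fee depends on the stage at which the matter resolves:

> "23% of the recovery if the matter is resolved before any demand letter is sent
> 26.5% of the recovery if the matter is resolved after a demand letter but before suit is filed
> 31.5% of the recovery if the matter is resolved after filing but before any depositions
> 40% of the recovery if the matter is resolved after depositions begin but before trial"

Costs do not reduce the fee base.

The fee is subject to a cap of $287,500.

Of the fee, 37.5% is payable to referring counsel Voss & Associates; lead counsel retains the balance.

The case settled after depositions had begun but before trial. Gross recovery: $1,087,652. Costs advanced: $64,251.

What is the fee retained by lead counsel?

Fee base is the gross recovery, $1,087,652; costs are reimbursed separately.
The matter settled after depositions had begun but before trial, so the 40% rate applies.
$1,087,652 × 40% = $435,060.80
$435,060.80 exceeds the $287,500 cap, so the fee is capped at $287,500.00.
Referral share: 37.5% of $287,500.00 = $107,812.50; lead counsel retains $287,500.00 − $107,812.50 = $179,687.50.

$179,687.50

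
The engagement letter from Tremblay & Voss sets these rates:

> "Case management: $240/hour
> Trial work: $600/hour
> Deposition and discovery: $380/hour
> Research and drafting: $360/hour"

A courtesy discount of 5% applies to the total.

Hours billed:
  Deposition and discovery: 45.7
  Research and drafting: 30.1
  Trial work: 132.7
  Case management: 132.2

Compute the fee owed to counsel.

$132,572.50

Case management: 132.2 × $240 = $31,728.00
Trial work: 132.7 × $600 = $79,620.00
Deposition and discovery: 45.7 × $380 = $17,366.00
Research and drafting: 30.1 × $360 = $10,836.00
Subtotal: $139,550.00
Less 5% discount: −$6,977.50
Total: $139,550.00 − $6,977.50 = $132,572.50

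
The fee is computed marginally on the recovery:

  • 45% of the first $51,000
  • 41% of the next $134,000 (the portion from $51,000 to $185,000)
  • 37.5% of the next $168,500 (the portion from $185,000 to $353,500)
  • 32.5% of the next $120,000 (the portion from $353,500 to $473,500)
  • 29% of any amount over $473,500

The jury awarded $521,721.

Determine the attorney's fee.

First $51,000 at 45% = $22,950.00
Next $134,000 at 41% = $54,940.00
Next $168,500 at 37.5% = $63,187.50
Next $120,000 at 32.5% = $39,000.00
Remaining $48,221 at 29% = $13,984.09
Fee: $22,950.00 + $54,940.00 + $63,187.50 + $39,000.00 + $13,984.09 = $194,061.59

$194,061.59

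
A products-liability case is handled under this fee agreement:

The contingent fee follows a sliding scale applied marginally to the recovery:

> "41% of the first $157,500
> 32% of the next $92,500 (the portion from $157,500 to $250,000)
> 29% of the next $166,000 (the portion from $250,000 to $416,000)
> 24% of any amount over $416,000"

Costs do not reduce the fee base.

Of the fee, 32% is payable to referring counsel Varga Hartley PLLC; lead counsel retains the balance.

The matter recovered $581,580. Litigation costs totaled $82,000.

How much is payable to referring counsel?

$58,257.34

Fee base is the gross recovery, $581,580; costs are reimbursed separately.
First $157,500 at 41% = $64,575.00
Next $92,500 at 32% = $29,600.00
Next $166,000 at 29% = $48,140.00
Remaining $165,580 at 24% = $39,739.20
Fee: $64,575.00 + $29,600.00 + $48,140.00 + $39,739.20 = $182,054.20
Referral share: 32% of $182,054.20 = $58,257.34; lead counsel retains $182,054.20 − $58,257.34 = $123,796.86.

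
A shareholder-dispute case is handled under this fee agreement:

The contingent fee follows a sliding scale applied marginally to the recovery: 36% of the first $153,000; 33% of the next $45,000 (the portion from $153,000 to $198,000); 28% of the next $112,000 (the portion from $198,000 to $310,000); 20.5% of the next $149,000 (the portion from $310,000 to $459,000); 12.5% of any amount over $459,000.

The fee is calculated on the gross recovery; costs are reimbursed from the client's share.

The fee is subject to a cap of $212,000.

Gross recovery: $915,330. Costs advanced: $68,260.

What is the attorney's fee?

$188,876.25

Fee base is the gross recovery, $915,330; costs are reimbursed separately.
First $153,000 at 36% = $55,080.00
Next $45,000 at 33% = $14,850.00
Next $112,000 at 28% = $31,360.00
Next $149,000 at 20.5% = $30,545.00
Remaining $456,330 at 12.5% = $57,041.25
Fee: $55,080.00 + $14,850.00 + $31,360.00 + $30,545.00 + $57,041.25 = $188,876.25
$188,876.25 is under the $212,000 cap.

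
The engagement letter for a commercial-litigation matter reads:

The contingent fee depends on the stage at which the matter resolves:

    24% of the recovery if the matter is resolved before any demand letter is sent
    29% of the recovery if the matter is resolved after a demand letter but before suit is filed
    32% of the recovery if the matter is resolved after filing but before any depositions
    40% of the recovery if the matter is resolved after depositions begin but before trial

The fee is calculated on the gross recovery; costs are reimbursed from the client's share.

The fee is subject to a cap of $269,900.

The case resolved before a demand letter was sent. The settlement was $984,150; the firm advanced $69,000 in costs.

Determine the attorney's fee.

Fee base is the gross recovery, $984,150; costs are reimbursed separately.
The matter resolved before a demand letter was sent, so the 24% rate applies.
$984,150 × 24% = $236,196.00
$236,196.00 is under the $269,900 cap.

$236,196.00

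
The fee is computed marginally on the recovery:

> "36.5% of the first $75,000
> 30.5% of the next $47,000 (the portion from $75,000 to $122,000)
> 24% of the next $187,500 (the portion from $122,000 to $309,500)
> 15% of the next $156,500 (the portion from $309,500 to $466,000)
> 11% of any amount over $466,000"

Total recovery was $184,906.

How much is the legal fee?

First $75,000 at 36.5% = $27,375.00
Next $47,000 at 30.5% = $14,335.00
Remaining $62,906 at 24% = $15,097.44
Fee: $27,375.00 + $14,335.00 + $15,097.44 = $56,807.44

$56,807.44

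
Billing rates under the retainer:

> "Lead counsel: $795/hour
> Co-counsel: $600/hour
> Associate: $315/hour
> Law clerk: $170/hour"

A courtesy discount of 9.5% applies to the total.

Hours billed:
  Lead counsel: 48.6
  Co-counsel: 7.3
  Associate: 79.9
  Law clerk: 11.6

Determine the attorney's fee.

$63,492.54

Lead counsel: 48.6 × $795 = $38,637.00
Co-counsel: 7.3 × $600 = $4,380.00
Associate: 79.9 × $315 = $25,168.50
Law clerk: 11.6 × $170 = $1,972.00
Subtotal: $70,157.50
Less 9.5% discount: −$6,664.96
Total: $70,157.50 − $6,664.96 = $63,492.54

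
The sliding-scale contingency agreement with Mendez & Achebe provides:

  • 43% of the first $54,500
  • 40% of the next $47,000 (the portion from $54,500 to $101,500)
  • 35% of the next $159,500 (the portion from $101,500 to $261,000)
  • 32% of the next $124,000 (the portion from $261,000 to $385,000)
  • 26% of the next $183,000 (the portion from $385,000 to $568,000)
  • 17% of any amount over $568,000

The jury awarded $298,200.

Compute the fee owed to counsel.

$109,964.00

First $54,500 at 43% = $23,435.00
Next $47,000 at 40% = $18,800.00
Next $159,500 at 35% = $55,825.00
Remaining $37,200 at 32% = $11,904.00
Fee: $23,435.00 + $18,800.00 + $55,825.00 + $11,904.00 = $109,964.00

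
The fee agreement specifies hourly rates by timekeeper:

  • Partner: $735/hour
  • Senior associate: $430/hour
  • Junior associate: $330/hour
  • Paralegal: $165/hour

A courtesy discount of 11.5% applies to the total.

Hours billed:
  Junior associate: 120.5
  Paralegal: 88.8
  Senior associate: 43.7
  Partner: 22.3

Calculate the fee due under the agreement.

Partner: 22.3 × $735 = $16,390.50
Senior associate: 43.7 × $430 = $18,791.00
Junior associate: 120.5 × $330 = $39,765.00
Paralegal: 88.8 × $165 = $14,652.00
Subtotal: $89,598.50
Less 11.5% discount: −$10,303.83
Total: $89,598.50 − $10,303.83 = $79,294.67

$79,294.67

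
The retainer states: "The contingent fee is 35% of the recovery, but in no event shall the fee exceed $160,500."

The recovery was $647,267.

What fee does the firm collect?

$160,500.00

35% of $647,267 = $226,543.45
That exceeds the $160,500 cap, so the fee is capped at $160,500.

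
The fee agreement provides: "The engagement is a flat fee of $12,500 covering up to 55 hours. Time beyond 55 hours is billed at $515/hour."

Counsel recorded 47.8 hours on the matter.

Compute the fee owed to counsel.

47.8 hours is within the 55-hour scope; only the flat fee applies.

$12,500.00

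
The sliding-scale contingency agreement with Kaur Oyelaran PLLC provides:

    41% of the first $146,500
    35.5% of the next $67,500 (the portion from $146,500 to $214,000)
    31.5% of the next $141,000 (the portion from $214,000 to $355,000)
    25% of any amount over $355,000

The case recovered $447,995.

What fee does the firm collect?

First $146,500 at 41% = $60,065.00
Next $67,500 at 35.5% = $23,962.50
Next $141,000 at 31.5% = $44,415.00
Remaining $92,995 at 25% = $23,248.75
Fee: $60,065.00 + $23,962.50 + $44,415.00 + $23,248.75 = $151,691.25

$151,691.25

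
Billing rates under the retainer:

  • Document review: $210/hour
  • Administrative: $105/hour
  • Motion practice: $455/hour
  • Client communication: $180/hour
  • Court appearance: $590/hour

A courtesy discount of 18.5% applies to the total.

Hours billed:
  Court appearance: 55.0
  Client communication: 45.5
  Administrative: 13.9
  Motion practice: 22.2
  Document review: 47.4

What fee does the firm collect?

Document review: 47.4 × $210 = $9,954.00
Administrative: 13.9 × $105 = $1,459.50
Motion practice: 22.2 × $455 = $10,101.00
Client communication: 45.5 × $180 = $8,190.00
Court appearance: 55.0 × $590 = $32,450.00
Subtotal: $62,154.50
Less 18.5% discount: −$11,498.58
Total: $62,154.50 − $11,498.58 = $50,655.92

$50,655.92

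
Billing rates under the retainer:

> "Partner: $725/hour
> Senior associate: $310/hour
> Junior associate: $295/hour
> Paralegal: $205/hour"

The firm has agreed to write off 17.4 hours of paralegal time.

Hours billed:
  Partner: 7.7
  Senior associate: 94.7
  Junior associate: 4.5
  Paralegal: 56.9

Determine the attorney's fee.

Partner: 7.7 × $725 = $5,582.50
Senior associate: 94.7 × $310 = $29,357.00
Junior associate: 4.5 × $295 = $1,327.50
Paralegal: 56.9 × $205 = $11,664.50
Subtotal: $47,931.50
Write-off: 17.4 × $205 = $3,567.00
Total: $47,931.50 − $3,567.00 = $44,364.50

$44,364.50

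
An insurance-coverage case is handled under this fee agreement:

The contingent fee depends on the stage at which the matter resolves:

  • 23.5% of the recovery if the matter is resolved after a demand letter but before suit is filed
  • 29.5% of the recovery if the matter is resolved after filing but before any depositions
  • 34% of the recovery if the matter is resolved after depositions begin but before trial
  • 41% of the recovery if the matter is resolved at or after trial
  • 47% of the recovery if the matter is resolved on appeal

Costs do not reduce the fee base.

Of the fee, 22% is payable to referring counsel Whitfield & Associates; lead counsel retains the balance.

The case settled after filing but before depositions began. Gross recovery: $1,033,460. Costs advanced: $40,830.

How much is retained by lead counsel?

Fee base is the gross recovery, $1,033,460; costs are reimbursed separately.
The matter settled after filing but before depositions began, so the 29.5% rate applies.
$1,033,460 × 29.5% = $304,870.70
Referral share: 22% of $304,870.70 = $67,071.55; lead counsel retains $304,870.70 − $67,071.55 = $237,799.15.

$237,799.15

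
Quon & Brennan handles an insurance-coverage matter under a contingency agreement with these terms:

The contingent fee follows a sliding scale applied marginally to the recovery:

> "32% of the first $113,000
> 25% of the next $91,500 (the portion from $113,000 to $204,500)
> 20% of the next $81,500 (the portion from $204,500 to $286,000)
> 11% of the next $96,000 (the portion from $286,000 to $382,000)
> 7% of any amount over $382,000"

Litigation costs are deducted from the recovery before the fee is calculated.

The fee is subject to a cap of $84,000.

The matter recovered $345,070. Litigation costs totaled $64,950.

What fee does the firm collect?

Fee base (net of costs): $345,070 − $64,950 = $280,120
First $113,000 at 32% = $36,160.00
Next $91,500 at 25% = $22,875.00
Remaining $75,620 at 20% = $15,124.00
Fee: $36,160.00 + $22,875.00 + $15,124.00 = $74,159.00
$74,159.00 is under the $84,000 cap.

$74,159.00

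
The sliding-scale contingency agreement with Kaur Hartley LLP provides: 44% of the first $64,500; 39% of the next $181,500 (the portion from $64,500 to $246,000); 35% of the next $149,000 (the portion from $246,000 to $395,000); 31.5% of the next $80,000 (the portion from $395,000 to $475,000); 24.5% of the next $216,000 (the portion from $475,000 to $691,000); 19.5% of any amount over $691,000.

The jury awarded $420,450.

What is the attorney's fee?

First $64,500 at 44% = $28,380.00
Next $181,500 at 39% = $70,785.00
Next $149,000 at 35% = $52,150.00
Remaining $25,450 at 31.5% = $8,016.75
Fee: $28,380.00 + $70,785.00 + $52,150.00 + $8,016.75 = $159,331.75

$159,331.75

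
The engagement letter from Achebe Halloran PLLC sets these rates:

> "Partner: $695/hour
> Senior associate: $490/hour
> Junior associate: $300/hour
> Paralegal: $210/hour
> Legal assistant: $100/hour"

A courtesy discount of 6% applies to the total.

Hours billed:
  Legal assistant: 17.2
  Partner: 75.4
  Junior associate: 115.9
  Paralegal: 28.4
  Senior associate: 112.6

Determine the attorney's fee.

$141,029.14

Partner: 75.4 × $695 = $52,403.00
Senior associate: 112.6 × $490 = $55,174.00
Junior associate: 115.9 × $300 = $34,770.00
Paralegal: 28.4 × $210 = $5,964.00
Legal assistant: 17.2 × $100 = $1,720.00
Subtotal: $150,031.00
Less 6% discount: −$9,001.86
Total: $150,031.00 − $9,001.86 = $141,029.14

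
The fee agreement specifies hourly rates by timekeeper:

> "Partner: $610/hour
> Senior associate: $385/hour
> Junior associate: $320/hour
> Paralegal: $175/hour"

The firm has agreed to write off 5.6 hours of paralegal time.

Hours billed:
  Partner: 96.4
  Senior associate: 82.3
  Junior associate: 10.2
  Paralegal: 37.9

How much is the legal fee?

$99,406.00

Partner: 96.4 × $610 = $58,804.00
Senior associate: 82.3 × $385 = $31,685.50
Junior associate: 10.2 × $320 = $3,264.00
Paralegal: 37.9 × $175 = $6,632.50
Subtotal: $100,386.00
Write-off: 5.6 × $175 = $980.00
Total: $100,386.00 − $980.00 = $99,406.00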